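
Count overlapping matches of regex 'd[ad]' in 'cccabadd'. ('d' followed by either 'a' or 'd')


Pattern: d[ad] means 'd' followed by either 'a' or 'd'.
Scanning 'cccabadd' position-by-position:
  Pos 0: window 'cc' -> no
  Pos 1: window 'cc' -> no
  Pos 2: window 'ca' -> no
  Pos 3: window 'ab' -> no
  Pos 4: window 'ba' -> no
  Pos 5: window 'ad' -> no
  Pos 6: window 'dd' -> MATCH
  Pos 7: window 'd' -> no
Total matches: 1

1


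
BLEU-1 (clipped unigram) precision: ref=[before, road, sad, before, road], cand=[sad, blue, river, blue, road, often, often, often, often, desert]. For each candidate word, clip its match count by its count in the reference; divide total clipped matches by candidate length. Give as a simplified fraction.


Reference word counts: {'before': 2, 'road': 2, 'sad': 1}
Checking each candidate word (with clipping):
  'sad' -> in reference (ref count 1, used 1/1) -> match (matches: 1)
  'blue' -> not in reference -> no match (matches: 1)
  'river' -> not in reference -> no match (matches: 1)
  'blue' -> not in reference -> no match (matches: 1)
  'road' -> in reference (ref count 2, used 1/2) -> match (matches: 2)
  'often' -> not in reference -> no match (matches: 2)
  'often' -> not in reference -> no match (matches: 2)
  'often' -> not in reference -> no match (matches: 2)
  'often' -> not in reference -> no match (matches: 2)
  'desert' -> not in reference -> no match (matches: 2)
Clipped matches: 2, Candidate length: 10
Precision = 2/10 = 1/5

1/5


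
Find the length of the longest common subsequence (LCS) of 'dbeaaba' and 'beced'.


DP table for LCS of 'dbeaaba' and 'beced':
       b  e  c  e  d
    0  0  0  0  0  0
  d 0  0  0  0  0  1
  b 0  1  1  1  1  1
  e 0  1  2  2  2  2
  a 0  1  2  2  2  2
  a 0  1  2  2  2  2
  b 0  1  2  2  2  2
  a 0  1  2  2  2  2
LCS: 'be'
LCS length = 2

2


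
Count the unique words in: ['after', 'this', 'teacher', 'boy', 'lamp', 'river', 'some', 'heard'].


Listing all tokens and tracking unique types:
  Token 1: 'after' -> NEW (unique so far: 1)
  Token 2: 'this' -> NEW (unique so far: 2)
  Token 3: 'teacher' -> NEW (unique so far: 3)
  Token 4: 'boy' -> NEW (unique so far: 4)
  Token 5: 'lamp' -> NEW (unique so far: 5)
  Token 6: 'river' -> NEW (unique so far: 6)
  Token 7: 'some' -> NEW (unique so far: 7)
  Token 8: 'heard' -> NEW (unique so far: 8)
Unique types: ('after', 'boy', 'heard', 'lamp', 'river', 'some', 'teacher', 'this')
Vocabulary size: 8

8


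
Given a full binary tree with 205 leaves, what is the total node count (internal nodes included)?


Leaf nodes (terminals): 205
Internal nodes = n - 1 = 205 - 1 = 204
Total = leaves + internal = 205 + 204 = 409

409


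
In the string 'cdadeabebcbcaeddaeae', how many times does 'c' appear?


Scanning 'cdadeabebcbcaeddaeae' for 'c':
  Position 0: 'c' -> MATCH (count: 1)
  Position 9: 'c' -> MATCH (count: 2)
  Position 11: 'c' -> MATCH (count: 3)
Total occurrences of 'c': 3

3


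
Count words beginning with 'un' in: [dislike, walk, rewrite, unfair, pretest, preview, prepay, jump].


Checking each word for prefix 'un':
  'dislike' -> no (count: 0)
  'walk' -> no (count: 0)
  'rewrite' -> no (count: 0)
  'unfair' -> YES, starts with 'un' (count: 1)
  'pretest' -> no (count: 1)
  'preview' -> no (count: 1)
  'prepay' -> no (count: 1)
  'jump' -> no (count: 1)
Total with prefix 'un': 1

1


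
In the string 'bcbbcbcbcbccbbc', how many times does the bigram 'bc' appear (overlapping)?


Scanning 'bcbbcbcbcbccbbc' for bigram 'bc':
  Position 0: 'bc' -> MATCH
  Position 1: 'cb' -> no
  Position 2: 'bb' -> no
  Position 3: 'bc' -> MATCH
  Position 4: 'cb' -> no
  Position 5: 'bc' -> MATCH
  Position 6: 'cb' -> no
  Position 7: 'bc' -> MATCH
  Position 8: 'cb' -> no
  Position 9: 'bc' -> MATCH
  Position 10: 'cc' -> no
  Position 11: 'cb' -> no
  Position 12: 'bb' -> no
  Position 13: 'bc' -> MATCH
Total matches: 6

6


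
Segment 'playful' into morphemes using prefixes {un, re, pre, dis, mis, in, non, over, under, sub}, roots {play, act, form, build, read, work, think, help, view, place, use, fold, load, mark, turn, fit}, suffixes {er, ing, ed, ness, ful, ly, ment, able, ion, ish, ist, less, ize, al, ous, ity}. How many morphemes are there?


Segmenting 'playful' against the inventory:
  'play' -> root (morpheme 1)
  'ful' -> suffix (morpheme 2)
Total morphemes: 2

2


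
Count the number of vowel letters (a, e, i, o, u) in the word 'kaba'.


Scanning each character of 'kaba':
  Position 1: 'k' -> consonant (running count: 0)
  Position 2: 'a' -> vowel (running count: 1)
  Position 3: 'b' -> consonant (running count: 1)
  Position 4: 'a' -> vowel (running count: 2)
Total vowels: 2

2


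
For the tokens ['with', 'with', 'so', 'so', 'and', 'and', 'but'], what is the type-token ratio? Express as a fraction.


Tokens: 7
Unique types: ('and', 'but', 'so', 'with') = 4
TTR = 4/7
Already in lowest terms.

4/7


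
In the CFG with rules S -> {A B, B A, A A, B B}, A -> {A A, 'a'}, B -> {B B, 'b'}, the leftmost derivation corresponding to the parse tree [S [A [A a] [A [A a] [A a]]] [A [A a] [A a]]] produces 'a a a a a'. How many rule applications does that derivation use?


Every bracketed nonterminal node [X ...] in the tree is produced by exactly one rule application.
Reading the tree off as a leftmost derivation:
  Step 1: S  =>  A A   (applied S -> A A)
  Step 2: A A  =>  A A A   (applied A -> A A)
  Step 3: A A A  =>  a A A   (applied A -> a)
  Step 4: a A A  =>  a A A A   (applied A -> A A)
  Step 5: a A A A  =>  a a A A   (applied A -> a)
  Step 6: a a A A  =>  a a a A   (applied A -> a)
  Step 7: a a a A  =>  a a a A A   (applied A -> A A)
  Step 8: a a a A A  =>  a a a a A   (applied A -> a)
  Step 9: a a a a A  =>  a a a a a   (applied A -> a)
Final yield: a a a a a
Total rewrite steps: 9

9


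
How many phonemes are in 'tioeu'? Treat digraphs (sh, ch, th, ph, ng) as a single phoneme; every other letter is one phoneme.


Parsing 'tioeu' greedily, digraphs first:
  't' -> consonant phoneme (phonemes so far: 1)
  'i' -> vowel phoneme (phonemes so far: 2)
  'o' -> vowel phoneme (phonemes so far: 3)
  'e' -> vowel phoneme (phonemes so far: 4)
  'u' -> vowel phoneme (phonemes so far: 5)
Total phonemes: 5

5


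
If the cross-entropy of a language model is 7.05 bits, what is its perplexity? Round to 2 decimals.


Perplexity formula: PP = 2^H
H = 7.05
PP = 2^7.05
Decompose: 2^7.05 = 2^7 * 2^0.05
2^7 = 128, 2^0.05 ~ 1.0352649
PP ~ 128 * 1.0352649 = 132.5139072
Rounded to 2 decimals: 132.51

132.51


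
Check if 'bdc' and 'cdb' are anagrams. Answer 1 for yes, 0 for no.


Sort characters of 'bdc': 'bcd'
Sort characters of 'cdb': 'bcd'
Sorted forms match -> they ARE anagrams
Result: 1

1


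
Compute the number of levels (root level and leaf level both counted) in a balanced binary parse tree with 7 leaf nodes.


In a balanced binary tree with n leaves the deepest leaf is ceil(log2(n)) edges below the root,
so counting node levels inclusive of root and leaves gives ceil(log2(n)) + 1 levels.
log2(7) = 2.8074
ceil(2.8074) = 3
levels = 3 + 1 = 4

4


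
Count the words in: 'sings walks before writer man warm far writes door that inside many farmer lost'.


Counting words by splitting on spaces:
  Word 1: 'sings'
  Word 2: 'walks'
  Word 3: 'before'
  Word 4: 'writer'
  Word 5: 'man'
  Word 6: 'warm'
  Word 7: 'far'
  Word 8: 'writes'
  Word 9: 'door'
  Word 10: 'that'
  Word 11: 'inside'
  Word 12: 'many'
  Word 13: 'farmer'
  Word 14: 'lost'
Total words: 14

14


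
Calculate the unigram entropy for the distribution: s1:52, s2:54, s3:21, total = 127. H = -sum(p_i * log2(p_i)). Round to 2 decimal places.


Computing entropy H = -sum(p_i * log2(p_i)):
  s1: p = 52/127 = 0.4094, -p*log2(p) = 0.5275
  s2: p = 54/127 = 0.4252, -p*log2(p) = 0.5246
  s3: p = 21/127 = 0.1654, -p*log2(p) = 0.4293
H = sum of terms = 1.4814
Rounded to 2 decimals: 1.48

1.48


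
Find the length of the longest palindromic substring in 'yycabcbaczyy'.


Scanning 'yycabcbaczyy' for palindromic substrings.
Substring at positions 2-8: 'cabcbac'.
Check: reverse('cabcbac') = 'cabcbac' -> palindrome confirmed.
Neighbouring characters ('y' / 'z') break symmetry, so it cannot extend further.
No longer palindromic substring exists; longest length = 7

7


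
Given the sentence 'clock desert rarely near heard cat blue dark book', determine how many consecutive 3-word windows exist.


Word trigrams from [9] words:
  Trigram 1: (clock desert rarely)
  Trigram 2: (desert rarely near)
  Trigram 3: (rarely near heard)
  Trigram 4: (near heard cat)
  Trigram 5: (heard cat blue)
  Trigram 6: (cat blue dark)
  Trigram 7: (blue dark book)
Total word trigrams: 9 - 2 = 7

7


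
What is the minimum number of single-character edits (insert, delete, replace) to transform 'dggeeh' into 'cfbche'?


Building DP table for s1='dggeeh' (len 6) and s2='cfbche' (len 6):
       c  f  b  c  h  e
    0  1  2  3  4  5  6
  d 1  1  2  3  4  5  6
  g 2  2  2  3  4  5  6
  g 3  3  3  3  4  5  6
  e 4  4  4  4  4  5  5
  e 5  5  5  5  5  5  5
  h 6  6  6  6  6  5  6
Edit distance = dp[6][6] = 6

6


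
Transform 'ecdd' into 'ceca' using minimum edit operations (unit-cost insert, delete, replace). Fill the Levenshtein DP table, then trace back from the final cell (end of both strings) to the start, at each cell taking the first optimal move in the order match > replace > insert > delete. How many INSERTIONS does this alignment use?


Edit distance = 3. Backtracking from cell (4, 4) with preference match > replace > insert > delete,
then listing the resulting alignment 'ecdd' -> 'ceca' left to right:
  Step 1: insert 'c' [insertion #1]
  Step 2: keep 'e'
  Step 3: keep 'c'
  Step 4: delete 'd'
  Step 5: replace d->a
Total insertions: 1

1


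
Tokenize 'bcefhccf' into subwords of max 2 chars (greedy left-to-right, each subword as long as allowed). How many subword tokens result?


'bcefhccf' has 8 characters.
Chunking with max size 2:
  Chunk 1: 'bc' (positions 0-1)
  Chunk 2: 'ef' (positions 2-3)
  Chunk 3: 'hc' (positions 4-5)
  Chunk 4: 'cf' (positions 6-7)
Total chunks: ceil(8 / 2) = 4

4


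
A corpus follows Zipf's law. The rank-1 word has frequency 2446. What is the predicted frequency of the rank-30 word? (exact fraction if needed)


Zipf's law: freq(rank) = f1 / rank
f1 = 2446, rank = 30
freq = 2446 / 30
GCD(2446, 30) = 2
Simplified: 1223/15

1223/15


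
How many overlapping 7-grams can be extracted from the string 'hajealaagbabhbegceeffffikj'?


String 'hajealaagbabhbegceeffffikj' has length L = 26.
Number of overlapping n-grams = L - n + 1
Substituting: 26 - 7 + 1 = 20

20


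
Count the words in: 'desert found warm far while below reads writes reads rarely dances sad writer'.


Counting words by splitting on spaces:
  Word 1: 'desert'
  Word 2: 'found'
  Word 3: 'warm'
  Word 4: 'far'
  Word 5: 'while'
  Word 6: 'below'
  Word 7: 'reads'
  Word 8: 'writes'
  Word 9: 'reads'
  Word 10: 'rarely'
  Word 11: 'dances'
  Word 12: 'sad'
  Word 13: 'writer'
Total words: 13

13


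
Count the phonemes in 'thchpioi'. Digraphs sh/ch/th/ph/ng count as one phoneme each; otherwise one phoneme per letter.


Parsing 'thchpioi' greedily, digraphs first:
  'th' -> digraph (1 consonant phoneme) (phonemes so far: 1)
  'ch' -> digraph (1 consonant phoneme) (phonemes so far: 2)
  'p' -> consonant phoneme (phonemes so far: 3)
  'i' -> vowel phoneme (phonemes so far: 4)
  'o' -> vowel phoneme (phonemes so far: 5)
  'i' -> vowel phoneme (phonemes so far: 6)
Total phonemes: 6

6


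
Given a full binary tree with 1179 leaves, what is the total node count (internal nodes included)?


Leaf nodes (terminals): 1179
Internal nodes = n - 1 = 1179 - 1 = 1178
Total = leaves + internal = 1179 + 1178 = 2357

2357


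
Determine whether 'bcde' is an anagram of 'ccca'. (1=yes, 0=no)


Sort characters of 'bcde': 'bcde'
Sort characters of 'ccca': 'accc'
Sorted forms differ -> they are NOT anagrams
Result: 0

0


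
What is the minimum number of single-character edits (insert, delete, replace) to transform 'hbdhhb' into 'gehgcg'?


Building DP table for s1='hbdhhb' (len 6) and s2='gehgcg' (len 6):
       g  e  h  g  c  g
    0  1  2  3  4  5  6
  h 1  1  2  2  3  4  5
  b 2  2  2  3  3  4  5
  d 3  3  3  3  4  4  5
  h 4  4  4  3  4  5  5
  h 5  5  5  4  4  5  6
  b 6  6  6  5  5  5  6
Edit distance = dp[6][6] = 6

6


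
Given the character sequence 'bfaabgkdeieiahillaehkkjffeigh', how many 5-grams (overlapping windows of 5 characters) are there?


String 'bfaabgkdeieiahillaehkkjffeigh' has length L = 29.
Number of overlapping n-grams = L - n + 1
Substituting: 29 - 5 + 1 = 25

25


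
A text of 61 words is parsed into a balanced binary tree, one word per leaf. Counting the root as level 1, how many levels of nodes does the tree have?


In a balanced binary tree with n leaves the deepest leaf is ceil(log2(n)) edges below the root,
so counting node levels inclusive of root and leaves gives ceil(log2(n)) + 1 levels.
log2(61) = 5.9307
ceil(5.9307) = 6
levels = 6 + 1 = 7

7


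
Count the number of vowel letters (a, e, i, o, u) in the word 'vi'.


Scanning each character of 'vi':
  Position 1: 'v' -> consonant (running count: 0)
  Position 2: 'i' -> vowel (running count: 1)
Total vowels: 1

1


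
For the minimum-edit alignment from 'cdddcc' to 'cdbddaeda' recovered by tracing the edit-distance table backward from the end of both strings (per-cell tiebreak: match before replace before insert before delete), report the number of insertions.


Edit distance = 5. Backtracking from cell (6, 9) with preference match > replace > insert > delete,
then listing the resulting alignment 'cdddcc' -> 'cdbddaeda' left to right:
  Step 1: keep 'c'
  Step 2: keep 'd'
  Step 3: insert 'b' [insertion #1]
  Step 4: keep 'd'
  Step 5: keep 'd'
  Step 6: insert 'a' [insertion #2]
  Step 7: insert 'e' [insertion #3]
  Step 8: replace c->d
  Step 9: replace c->a
Total insertions: 3

3


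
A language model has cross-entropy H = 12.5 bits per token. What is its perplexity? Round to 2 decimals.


Perplexity formula: PP = 2^H
H = 12.5
PP = 2^12.5
Decompose: 2^12.5 = 2^12 * 2^0.5 = 2^12 * sqrt(2)
2^12 = 4096, sqrt(2) ~ 1.4142136
PP ~ 4096 * 1.4142136 = 5792.6189056
Rounded to 2 decimals: 5792.62

5792.62


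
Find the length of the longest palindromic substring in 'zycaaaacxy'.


Scanning 'zycaaaacxy' for palindromic substrings.
Substring at positions 2-7: 'caaaac'.
Check: reverse('caaaac') = 'caaaac' -> palindrome confirmed.
Neighbouring characters ('y' / 'x') break symmetry, so it cannot extend further.
No longer palindromic substring exists; longest length = 6

6


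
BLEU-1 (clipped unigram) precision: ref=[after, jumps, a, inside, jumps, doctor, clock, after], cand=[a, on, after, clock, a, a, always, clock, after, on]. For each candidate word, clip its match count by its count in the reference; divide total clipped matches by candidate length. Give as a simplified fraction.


Reference word counts: {'a': 1, 'after': 2, 'clock': 1, 'doctor': 1, 'inside': 1, 'jumps': 2}
Checking each candidate word (with clipping):
  'a' -> in reference (ref count 1, used 1/1) -> match (matches: 1)
  'on' -> not in reference -> no match (matches: 1)
  'after' -> in reference (ref count 2, used 1/2) -> match (matches: 2)
  'clock' -> in reference (ref count 1, used 1/1) -> match (matches: 3)
  'a' -> ref count 1 already used up (1/1) -> clipped, no match (matches: 3)
  'a' -> ref count 1 already used up (1/1) -> clipped, no match (matches: 3)
  'always' -> not in reference -> no match (matches: 3)
  'clock' -> ref count 1 already used up (1/1) -> clipped, no match (matches: 3)
  'after' -> in reference (ref count 2, used 2/2) -> match (matches: 4)
  'on' -> not in reference -> no match (matches: 4)
Clipped matches: 4, Candidate length: 10
Precision = 4/10 = 2/5

2/5


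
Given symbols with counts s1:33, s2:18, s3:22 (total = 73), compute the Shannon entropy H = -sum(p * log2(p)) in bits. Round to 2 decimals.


Computing entropy H = -sum(p_i * log2(p_i)):
  s1: p = 33/73 = 0.4521, -p*log2(p) = 0.5178
  s2: p = 18/73 = 0.2466, -p*log2(p) = 0.4981
  s3: p = 22/73 = 0.3014, -p*log2(p) = 0.5215
H = sum of terms = 1.5374
Rounded to 2 decimals: 1.54

1.54


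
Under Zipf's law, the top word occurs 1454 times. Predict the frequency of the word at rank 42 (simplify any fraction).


Zipf's law: freq(rank) = f1 / rank
f1 = 1454, rank = 42
freq = 1454 / 42
GCD(1454, 42) = 2
Simplified: 727/21

727/21


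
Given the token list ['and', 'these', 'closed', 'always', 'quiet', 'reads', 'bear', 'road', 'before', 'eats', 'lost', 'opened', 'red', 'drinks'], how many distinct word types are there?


Listing all tokens and tracking unique types:
  Token 1: 'and' -> NEW (unique so far: 1)
  Token 2: 'these' -> NEW (unique so far: 2)
  Token 3: 'closed' -> NEW (unique so far: 3)
  Token 4: 'always' -> NEW (unique so far: 4)
  Token 5: 'quiet' -> NEW (unique so far: 5)
  Token 6: 'reads' -> NEW (unique so far: 6)
  Token 7: 'bear' -> NEW (unique so far: 7)
  Token 8: 'road' -> NEW (unique so far: 8)
  Token 9: 'before' -> NEW (unique so far: 9)
  Token 10: 'eats' -> NEW (unique so far: 10)
  Token 11: 'lost' -> NEW (unique so far: 11)
  Token 12: 'opened' -> NEW (unique so far: 12)
  Token 13: 'red' -> NEW (unique so far: 13)
  Token 14: 'drinks' -> NEW (unique so far: 14)
Unique types: ('always', 'and', 'bear', 'before', 'closed', 'drinks', 'eats', 'lost', 'opened', 'quiet', 'reads', 'red', 'road', 'these')
Vocabulary size: 14

14


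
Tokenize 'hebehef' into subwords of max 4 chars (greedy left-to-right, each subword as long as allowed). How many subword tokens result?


'hebehef' has 7 characters.
Chunking with max size 4:
  Chunk 1: 'hebe' (positions 0-3)
  Chunk 2: 'hef' (positions 4-6)
Total chunks: ceil(7 / 4) = 2

2


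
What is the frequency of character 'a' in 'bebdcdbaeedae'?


Scanning 'bebdcdbaeedae' for 'a':
  Position 7: 'a' -> MATCH (count: 1)
  Position 11: 'a' -> MATCH (count: 2)
Total occurrences of 'a': 2

2


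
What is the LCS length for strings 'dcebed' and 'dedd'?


DP table for LCS of 'dcebed' and 'dedd':
       d  e  d  d
    0  0  0  0  0
  d 0  1  1  1  1
  c 0  1  1  1  1
  e 0  1  2  2  2
  b 0  1  2  2  2
  e 0  1  2  2  2
  d 0  1  2  3  3
LCS: 'ded'
LCS length = 3

3


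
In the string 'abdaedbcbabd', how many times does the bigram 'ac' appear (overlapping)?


Scanning 'abdaedbcbabd' for bigram 'ac':
  Position 0: 'ab' -> no
  Position 1: 'bd' -> no
  Position 2: 'da' -> no
  Position 3: 'ae' -> no
  Position 4: 'ed' -> no
  Position 5: 'db' -> no
  Position 6: 'bc' -> no
  Position 7: 'cb' -> no
  Position 8: 'ba' -> no
  Position 9: 'ab' -> no
  Position 10: 'bd' -> no
Total matches: 0

0


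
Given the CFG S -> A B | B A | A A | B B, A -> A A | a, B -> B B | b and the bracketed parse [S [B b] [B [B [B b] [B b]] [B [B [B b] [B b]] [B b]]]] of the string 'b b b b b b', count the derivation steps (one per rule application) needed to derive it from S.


Every bracketed nonterminal node [X ...] in the tree is produced by exactly one rule application.
Reading the tree off as a leftmost derivation:
  Step 1: S  =>  B B   (applied S -> B B)
  Step 2: B B  =>  b B   (applied B -> b)
  Step 3: b B  =>  b B B   (applied B -> B B)
  Step 4: b B B  =>  b B B B   (applied B -> B B)
  Step 5: b B B B  =>  b b B B   (applied B -> b)
  Step 6: b b B B  =>  b b b B   (applied B -> b)
  Step 7: b b b B  =>  b b b B B   (applied B -> B B)
  Step 8: b b b B B  =>  b b b B B B   (applied B -> B B)
  Step 9: b b b B B B  =>  b b b b B B   (applied B -> b)
  Step 10: b b b b B B  =>  b b b b b B   (applied B -> b)
  Step 11: b b b b b B  =>  b b b b b b   (applied B -> b)
Final yield: b b b b b b
Total rewrite steps: 11

11


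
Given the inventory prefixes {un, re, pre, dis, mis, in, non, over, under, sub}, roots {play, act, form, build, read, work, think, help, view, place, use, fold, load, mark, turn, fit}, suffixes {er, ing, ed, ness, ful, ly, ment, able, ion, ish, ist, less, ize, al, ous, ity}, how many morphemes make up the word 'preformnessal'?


Segmenting 'preformnessal' against the inventory:
  'pre' -> prefix (morpheme 1)
  'form' -> root (morpheme 2)
  'ness' -> suffix (morpheme 3)
  'al' -> suffix (morpheme 4)
Total morphemes: 4

4


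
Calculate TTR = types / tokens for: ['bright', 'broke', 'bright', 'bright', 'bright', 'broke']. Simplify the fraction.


Tokens: 6
Unique types: ('bright', 'broke') = 2
TTR = 2/6
Simplify: divide both by 2 -> 1/3
TTR = 1/3

1/3


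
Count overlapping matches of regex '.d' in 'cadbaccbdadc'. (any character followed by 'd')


Pattern: .d means any character followed by 'd'.
Scanning 'cadbaccbdadc' position-by-position:
  Pos 0: window 'ca' -> no
  Pos 1: window 'ad' -> MATCH
  Pos 2: window 'db' -> no
  Pos 3: window 'ba' -> no
  Pos 4: window 'ac' -> no
  Pos 5: window 'cc' -> no
  Pos 6: window 'cb' -> no
  Pos 7: window 'bd' -> MATCH
  Pos 8: window 'da' -> no
  Pos 9: window 'ad' -> MATCH
  Pos 10: window 'dc' -> no
  Pos 11: window 'c' -> no
Total matches: 3

3


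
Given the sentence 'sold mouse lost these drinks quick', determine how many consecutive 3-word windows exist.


Word trigrams from [6] words:
  Trigram 1: (sold mouse lost)
  Trigram 2: (mouse lost these)
  Trigram 3: (lost these drinks)
  Trigram 4: (these drinks quick)
Total word trigrams: 6 - 2 = 4

4


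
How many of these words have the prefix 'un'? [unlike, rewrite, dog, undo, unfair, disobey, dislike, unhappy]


Checking each word for prefix 'un':
  'unlike' -> YES, starts with 'un' (count: 1)
  'rewrite' -> no (count: 1)
  'dog' -> no (count: 1)
  'undo' -> YES, starts with 'un' (count: 2)
  'unfair' -> YES, starts with 'un' (count: 3)
  'disobey' -> no (count: 3)
  'dislike' -> no (count: 3)
  'unhappy' -> YES, starts with 'un' (count: 4)
Total with prefix 'un': 4

4


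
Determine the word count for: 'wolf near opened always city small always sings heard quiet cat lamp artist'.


Counting words by splitting on spaces:
  Word 1: 'wolf'
  Word 2: 'near'
  Word 3: 'opened'
  Word 4: 'always'
  Word 5: 'city'
  Word 6: 'small'
  Word 7: 'always'
  Word 8: 'sings'
  Word 9: 'heard'
  Word 10: 'quiet'
  Word 11: 'cat'
  Word 12: 'lamp'
  Word 13: 'artist'
Total words: 13

13


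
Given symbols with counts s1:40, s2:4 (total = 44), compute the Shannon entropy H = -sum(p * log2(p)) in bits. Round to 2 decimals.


Computing entropy H = -sum(p_i * log2(p_i)):
  s1: p = 40/44 = 0.9091, -p*log2(p) = 0.1250
  s2: p = 4/44 = 0.0909, -p*log2(p) = 0.3145
H = sum of terms = 0.4395
Rounded to 2 decimals: 0.44

0.44


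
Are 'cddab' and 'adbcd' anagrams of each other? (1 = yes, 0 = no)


Sort characters of 'cddab': 'abcdd'
Sort characters of 'adbcd': 'abcdd'
Sorted forms match -> they ARE anagrams
Result: 1

1


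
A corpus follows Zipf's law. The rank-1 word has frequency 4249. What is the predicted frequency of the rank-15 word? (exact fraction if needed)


Zipf's law: freq(rank) = f1 / rank
f1 = 4249, rank = 15
freq = 4249 / 15
GCD(4249, 15) = 1
Simplified: 4249/15

4249/15


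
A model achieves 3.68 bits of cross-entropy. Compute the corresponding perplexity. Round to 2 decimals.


Perplexity formula: PP = 2^H
H = 3.68
PP = 2^3.68
Decompose: 2^3.68 = 2^3 * 2^0.68
2^3 = 8, 2^0.68 ~ 1.6021398
PP ~ 8 * 1.6021398 = 12.8171184
Rounded to 2 decimals: 12.82

12.82


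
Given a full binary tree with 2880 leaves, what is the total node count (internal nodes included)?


Leaf nodes (terminals): 2880
Internal nodes = n - 1 = 2880 - 1 = 2879
Total = leaves + internal = 2880 + 2879 = 5759

5759


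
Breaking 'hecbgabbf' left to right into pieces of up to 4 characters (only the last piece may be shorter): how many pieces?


'hecbgabbf' has 9 characters.
Chunking with max size 4:
  Chunk 1: 'hecb' (positions 0-3)
  Chunk 2: 'gabb' (positions 4-7)
  Chunk 3: 'f' (positions 8-8)
Total chunks: ceil(9 / 4) = 3

3


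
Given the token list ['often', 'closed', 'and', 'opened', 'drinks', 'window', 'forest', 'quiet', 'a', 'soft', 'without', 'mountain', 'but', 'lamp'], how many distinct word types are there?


Listing all tokens and tracking unique types:
  Token 1: 'often' -> NEW (unique so far: 1)
  Token 2: 'closed' -> NEW (unique so far: 2)
  Token 3: 'and' -> NEW (unique so far: 3)
  Token 4: 'opened' -> NEW (unique so far: 4)
  Token 5: 'drinks' -> NEW (unique so far: 5)
  Token 6: 'window' -> NEW (unique so far: 6)
  Token 7: 'forest' -> NEW (unique so far: 7)
  Token 8: 'quiet' -> NEW (unique so far: 8)
  Token 9: 'a' -> NEW (unique so far: 9)
  Token 10: 'soft' -> NEW (unique so far: 10)
  Token 11: 'without' -> NEW (unique so far: 11)
  Token 12: 'mountain' -> NEW (unique so far: 12)
  Token 13: 'but' -> NEW (unique so far: 13)
  Token 14: 'lamp' -> NEW (unique so far: 14)
Unique types: ('a', 'and', 'but', 'closed', 'drinks', 'forest', 'lamp', 'mountain', 'often', 'opened', 'quiet', 'soft', 'window', 'without')
Vocabulary size: 14

14


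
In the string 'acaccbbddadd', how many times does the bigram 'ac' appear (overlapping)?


Scanning 'acaccbbddadd' for bigram 'ac':
  Position 0: 'ac' -> MATCH
  Position 1: 'ca' -> no
  Position 2: 'ac' -> MATCH
  Position 3: 'cc' -> no
  Position 4: 'cb' -> no
  Position 5: 'bb' -> no
  Position 6: 'bd' -> no
  Position 7: 'dd' -> no
  Position 8: 'da' -> no
  Position 9: 'ad' -> no
  Position 10: 'dd' -> no
Total matches: 2

2


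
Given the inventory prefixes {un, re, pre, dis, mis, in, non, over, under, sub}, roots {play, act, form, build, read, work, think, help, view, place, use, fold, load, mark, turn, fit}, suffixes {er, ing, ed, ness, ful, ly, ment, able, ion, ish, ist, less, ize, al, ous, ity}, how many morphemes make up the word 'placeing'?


Segmenting 'placeing' against the inventory:
  'place' -> root (morpheme 1)
  'ing' -> suffix (morpheme 2)
Total morphemes: 2

2


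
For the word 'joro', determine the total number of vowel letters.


Scanning each character of 'joro':
  Position 1: 'j' -> consonant (running count: 0)
  Position 2: 'o' -> vowel (running count: 1)
  Position 3: 'r' -> consonant (running count: 1)
  Position 4: 'o' -> vowel (running count: 2)
Total vowels: 2

2


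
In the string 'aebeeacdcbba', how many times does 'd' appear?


Scanning 'aebeeacdcbba' for 'd':
  Position 7: 'd' -> MATCH (count: 1)
Total occurrences of 'd': 1

1


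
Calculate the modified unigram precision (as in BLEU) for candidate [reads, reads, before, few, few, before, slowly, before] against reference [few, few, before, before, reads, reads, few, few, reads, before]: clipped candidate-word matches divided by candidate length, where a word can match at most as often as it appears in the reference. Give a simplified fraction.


Reference word counts: {'before': 3, 'few': 4, 'reads': 3}
Checking each candidate word (with clipping):
  'reads' -> in reference (ref count 3, used 1/3) -> match (matches: 1)
  'reads' -> in reference (ref count 3, used 2/3) -> match (matches: 2)
  'before' -> in reference (ref count 3, used 1/3) -> match (matches: 3)
  'few' -> in reference (ref count 4, used 1/4) -> match (matches: 4)
  'few' -> in reference (ref count 4, used 2/4) -> match (matches: 5)
  'before' -> in reference (ref count 3, used 2/3) -> match (matches: 6)
  'slowly' -> not in reference -> no match (matches: 6)
  'before' -> in reference (ref count 3, used 3/3) -> match (matches: 7)
Clipped matches: 7, Candidate length: 8
Precision = 7/8

7/8


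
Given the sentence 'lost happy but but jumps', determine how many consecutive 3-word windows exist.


Word trigrams from [5] words:
  Trigram 1: (lost happy but)
  Trigram 2: (happy but but)
  Trigram 3: (but but jumps)
Total word trigrams: 5 - 2 = 3

3


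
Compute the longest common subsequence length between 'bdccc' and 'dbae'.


DP table for LCS of 'bdccc' and 'dbae':
       d  b  a  e
    0  0  0  0  0
  b 0  0  1  1  1
  d 0  1  1  1  1
  c 0  1  1  1  1
  c 0  1  1  1  1
  c 0  1  1  1  1
LCS: 'b'
LCS length = 1

1


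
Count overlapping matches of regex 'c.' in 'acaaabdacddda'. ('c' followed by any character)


Pattern: c. means 'c' followed by any character.
Scanning 'acaaabdacddda' position-by-position:
  Pos 0: window 'ac' -> no
  Pos 1: window 'ca' -> MATCH
  Pos 2: window 'aa' -> no
  Pos 3: window 'aa' -> no
  Pos 4: window 'ab' -> no
  Pos 5: window 'bd' -> no
  Pos 6: window 'da' -> no
  Pos 7: window 'ac' -> no
  Pos 8: window 'cd' -> MATCH
  Pos 9: window 'dd' -> no
  Pos 10: window 'dd' -> no
  Pos 11: window 'da' -> no
  Pos 12: window 'a' -> no
Total matches: 2

2


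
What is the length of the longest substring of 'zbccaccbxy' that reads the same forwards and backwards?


Scanning 'zbccaccbxy' for palindromic substrings.
Substring at positions 1-7: 'bccaccb'.
Check: reverse('bccaccb') = 'bccaccb' -> palindrome confirmed.
Neighbouring characters ('z' / 'x') break symmetry, so it cannot extend further.
No longer palindromic substring exists; longest length = 7

7


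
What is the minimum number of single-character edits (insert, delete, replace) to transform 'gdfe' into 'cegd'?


Building DP table for s1='gdfe' (len 4) and s2='cegd' (len 4):
       c  e  g  d
    0  1  2  3  4
  g 1  1  2  2  3
  d 2  2  2  3  2
  f 3  3  3  3  3
  e 4  4  3  4  4
Edit distance = dp[4][4] = 4

4


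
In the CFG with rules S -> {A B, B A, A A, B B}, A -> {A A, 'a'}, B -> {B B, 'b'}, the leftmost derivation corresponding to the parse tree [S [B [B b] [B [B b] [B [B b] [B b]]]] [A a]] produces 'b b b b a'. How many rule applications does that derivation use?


Every bracketed nonterminal node [X ...] in the tree is produced by exactly one rule application.
Reading the tree off as a leftmost derivation:
  Step 1: S  =>  B A   (applied S -> B A)
  Step 2: B A  =>  B B A   (applied B -> B B)
  Step 3: B B A  =>  b B A   (applied B -> b)
  Step 4: b B A  =>  b B B A   (applied B -> B B)
  Step 5: b B B A  =>  b b B A   (applied B -> b)
  Step 6: b b B A  =>  b b B B A   (applied B -> B B)
  Step 7: b b B B A  =>  b b b B A   (applied B -> b)
  Step 8: b b b B A  =>  b b b b A   (applied B -> b)
  Step 9: b b b b A  =>  b b b b a   (applied A -> a)
Final yield: b b b b a
Total rewrite steps: 9

9


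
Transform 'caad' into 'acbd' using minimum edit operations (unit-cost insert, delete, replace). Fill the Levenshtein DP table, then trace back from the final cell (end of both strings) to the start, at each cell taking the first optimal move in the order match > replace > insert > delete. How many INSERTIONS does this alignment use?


Edit distance = 3. Backtracking from cell (4, 4) with preference match > replace > insert > delete,
then listing the resulting alignment 'caad' -> 'acbd' left to right:
  Step 1: replace c->a
  Step 2: replace a->c
  Step 3: replace a->b
  Step 4: keep 'd'
Total insertions: 0

0


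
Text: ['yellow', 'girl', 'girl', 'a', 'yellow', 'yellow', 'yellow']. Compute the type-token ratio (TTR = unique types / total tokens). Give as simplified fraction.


Tokens: 7
Unique types: ('a', 'girl', 'yellow') = 3
TTR = 3/7
Already in lowest terms.

3/7


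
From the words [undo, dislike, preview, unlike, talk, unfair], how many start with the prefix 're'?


Checking each word for prefix 're':
  'undo' -> no (count: 0)
  'dislike' -> no (count: 0)
  'preview' -> no (count: 0)
  'unlike' -> no (count: 0)
  'talk' -> no (count: 0)
  'unfair' -> no (count: 0)
Total with prefix 're': 0

0


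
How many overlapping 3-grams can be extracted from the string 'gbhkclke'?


String 'gbhkclke' has length L = 8.
Number of overlapping n-grams = L - n + 1
Substituting: 8 - 3 + 1 = 6

6


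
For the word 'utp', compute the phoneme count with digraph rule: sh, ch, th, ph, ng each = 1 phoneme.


Parsing 'utp' greedily, digraphs first:
  'u' -> vowel phoneme (phonemes so far: 1)
  't' -> consonant phoneme (phonemes so far: 2)
  'p' -> consonant phoneme (phonemes so far: 3)
Total phonemes: 3

3


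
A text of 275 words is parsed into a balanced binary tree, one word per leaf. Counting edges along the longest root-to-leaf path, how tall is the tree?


In a balanced binary tree with n leaves the deepest leaf is ceil(log2(n)) edges below the root.
log2(275) = 8.1033
ceil(8.1033) = 9
height (edges) = 9

9


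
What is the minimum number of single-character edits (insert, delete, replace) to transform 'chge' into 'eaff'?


Building DP table for s1='chge' (len 4) and s2='eaff' (len 4):
       e  a  f  f
    0  1  2  3  4
  c 1  1  2  3  4
  h 2  2  2  3  4
  g 3  3  3  3  4
  e 4  3  4  4  4
Edit distance = dp[4][4] = 4

4


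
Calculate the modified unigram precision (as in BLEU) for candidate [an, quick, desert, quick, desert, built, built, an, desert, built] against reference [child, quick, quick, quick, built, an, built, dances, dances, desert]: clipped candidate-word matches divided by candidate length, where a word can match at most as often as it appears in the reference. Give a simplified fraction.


Reference word counts: {'an': 1, 'built': 2, 'child': 1, 'dances': 2, 'desert': 1, 'quick': 3}
Checking each candidate word (with clipping):
  'an' -> in reference (ref count 1, used 1/1) -> match (matches: 1)
  'quick' -> in reference (ref count 3, used 1/3) -> match (matches: 2)
  'desert' -> in reference (ref count 1, used 1/1) -> match (matches: 3)
  'quick' -> in reference (ref count 3, used 2/3) -> match (matches: 4)
  'desert' -> ref count 1 already used up (1/1) -> clipped, no match (matches: 4)
  'built' -> in reference (ref count 2, used 1/2) -> match (matches: 5)
  'built' -> in reference (ref count 2, used 2/2) -> match (matches: 6)
  'an' -> ref count 1 already used up (1/1) -> clipped, no match (matches: 6)
  'desert' -> ref count 1 already used up (1/1) -> clipped, no match (matches: 6)
  'built' -> ref count 2 already used up (2/2) -> clipped, no match (matches: 6)
Clipped matches: 6, Candidate length: 10
Precision = 6/10 = 3/5

3/5


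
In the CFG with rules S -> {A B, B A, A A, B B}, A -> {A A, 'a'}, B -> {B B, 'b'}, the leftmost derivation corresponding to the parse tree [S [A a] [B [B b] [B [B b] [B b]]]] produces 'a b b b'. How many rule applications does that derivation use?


Every bracketed nonterminal node [X ...] in the tree is produced by exactly one rule application.
Reading the tree off as a leftmost derivation:
  Step 1: S  =>  A B   (applied S -> A B)
  Step 2: A B  =>  a B   (applied A -> a)
  Step 3: a B  =>  a B B   (applied B -> B B)
  Step 4: a B B  =>  a b B   (applied B -> b)
  Step 5: a b B  =>  a b B B   (applied B -> B B)
  Step 6: a b B B  =>  a b b B   (applied B -> b)
  Step 7: a b b B  =>  a b b b   (applied B -> b)
Final yield: a b b b
Total rewrite steps: 7

7


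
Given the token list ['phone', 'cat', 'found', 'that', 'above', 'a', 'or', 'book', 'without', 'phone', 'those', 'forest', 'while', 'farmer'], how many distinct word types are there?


Listing all tokens and tracking unique types:
  Token 1: 'phone' -> NEW (unique so far: 1)
  Token 2: 'cat' -> NEW (unique so far: 2)
  Token 3: 'found' -> NEW (unique so far: 3)
  Token 4: 'that' -> NEW (unique so far: 4)
  Token 5: 'above' -> NEW (unique so far: 5)
  Token 6: 'a' -> NEW (unique so far: 6)
  Token 7: 'or' -> NEW (unique so far: 7)
  Token 8: 'book' -> NEW (unique so far: 8)
  Token 9: 'without' -> NEW (unique so far: 9)
  Token 10: 'phone' -> duplicate (unique so far: 9)
  Token 11: 'those' -> NEW (unique so far: 10)
  Token 12: 'forest' -> NEW (unique so far: 11)
  Token 13: 'while' -> NEW (unique so far: 12)
  Token 14: 'farmer' -> NEW (unique so far: 13)
Unique types: ('a', 'above', 'book', 'cat', 'farmer', 'forest', 'found', 'or', 'phone', 'that', 'those', 'while', 'without')
Vocabulary size: 13

13


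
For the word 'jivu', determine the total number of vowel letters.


Scanning each character of 'jivu':
  Position 1: 'j' -> consonant (running count: 0)
  Position 2: 'i' -> vowel (running count: 1)
  Position 3: 'v' -> consonant (running count: 1)
  Position 4: 'u' -> vowel (running count: 2)
Total vowels: 2

2


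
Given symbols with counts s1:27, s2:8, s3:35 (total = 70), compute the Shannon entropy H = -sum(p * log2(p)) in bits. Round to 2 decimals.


Computing entropy H = -sum(p_i * log2(p_i)):
  s1: p = 27/70 = 0.3857, -p*log2(p) = 0.5301
  s2: p = 8/70 = 0.1143, -p*log2(p) = 0.3576
  s3: p = 35/70 = 0.5000, -p*log2(p) = 0.5000
H = sum of terms = 1.3877
Rounded to 2 decimals: 1.39

1.39


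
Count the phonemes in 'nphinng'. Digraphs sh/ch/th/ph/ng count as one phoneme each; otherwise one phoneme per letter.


Parsing 'nphinng' greedily, digraphs first:
  'n' -> consonant phoneme (phonemes so far: 1)
  'ph' -> digraph (1 consonant phoneme) (phonemes so far: 2)
  'i' -> vowel phoneme (phonemes so far: 3)
  'n' -> consonant phoneme (phonemes so far: 4)
  'ng' -> digraph (1 consonant phoneme) (phonemes so far: 5)
Total phonemes: 5

5


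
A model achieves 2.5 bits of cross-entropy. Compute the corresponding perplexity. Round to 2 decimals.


Perplexity formula: PP = 2^H
H = 2.5
PP = 2^2.5
Decompose: 2^2.5 = 2^2 * 2^0.5 = 2^2 * sqrt(2)
2^2 = 4, sqrt(2) ~ 1.4142136
PP ~ 4 * 1.4142136 = 5.6568544
Rounded to 2 decimals: 5.66

5.66


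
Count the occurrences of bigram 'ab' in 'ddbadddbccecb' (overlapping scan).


Scanning 'ddbadddbccecb' for bigram 'ab':
  Position 0: 'dd' -> no
  Position 1: 'db' -> no
  Position 2: 'ba' -> no
  Position 3: 'ad' -> no
  Position 4: 'dd' -> no
  Position 5: 'dd' -> no
  Position 6: 'db' -> no
  Position 7: 'bc' -> no
  Position 8: 'cc' -> no
  Position 9: 'ce' -> no
  Position 10: 'ec' -> no
  Position 11: 'cb' -> no
Total matches: 0

0


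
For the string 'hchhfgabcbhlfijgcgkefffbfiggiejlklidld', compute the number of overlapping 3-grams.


String 'hchhfgabcbhlfijgcgkefffbfiggiejlklidld' has length L = 38.
Number of overlapping n-grams = L - n + 1
Substituting: 38 - 3 + 1 = 36

36


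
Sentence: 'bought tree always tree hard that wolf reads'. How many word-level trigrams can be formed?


Word trigrams from [8] words:
  Trigram 1: (bought tree always)
  Trigram 2: (tree always tree)
  Trigram 3: (always tree hard)
  Trigram 4: (tree hard that)
  Trigram 5: (hard that wolf)
  Trigram 6: (that wolf reads)
Total word trigrams: 8 - 2 = 6

6


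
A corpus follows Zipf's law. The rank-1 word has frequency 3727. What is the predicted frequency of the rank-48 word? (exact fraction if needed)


Zipf's law: freq(rank) = f1 / rank
f1 = 3727, rank = 48
freq = 3727 / 48
GCD(3727, 48) = 1
Simplified: 3727/48

3727/48


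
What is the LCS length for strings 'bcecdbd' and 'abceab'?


DP table for LCS of 'bcecdbd' and 'abceab':
       a  b  c  e  a  b
    0  0  0  0  0  0  0
  b 0  0  1  1  1  1  1
  c 0  0  1  2  2  2  2
  e 0  0  1  2  3  3  3
  c 0  0  1  2  3  3  3
  d 0  0  1  2  3  3  3
  b 0  0  1  2  3  3  4
  d 0  0  1  2  3  3  4
LCS: 'bceb'
LCS length = 4

4


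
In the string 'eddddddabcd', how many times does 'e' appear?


Scanning 'eddddddabcd' for 'e':
  Position 0: 'e' -> MATCH (count: 1)
Total occurrences of 'e': 1

1


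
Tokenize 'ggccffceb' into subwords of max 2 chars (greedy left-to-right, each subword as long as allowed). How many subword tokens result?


'ggccffceb' has 9 characters.
Chunking with max size 2:
  Chunk 1: 'gg' (positions 0-1)
  Chunk 2: 'cc' (positions 2-3)
  Chunk 3: 'ff' (positions 4-5)
  Chunk 4: 'ce' (positions 6-7)
  Chunk 5: 'b' (positions 8-8)
Total chunks: ceil(9 / 2) = 5

5


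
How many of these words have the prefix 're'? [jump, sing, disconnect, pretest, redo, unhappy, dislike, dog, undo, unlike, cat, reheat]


Checking each word for prefix 're':
  'jump' -> no (count: 0)
  'sing' -> no (count: 0)
  'disconnect' -> no (count: 0)
  'pretest' -> no (count: 0)
  'redo' -> YES, starts with 're' (count: 1)
  'unhappy' -> no (count: 1)
  'dislike' -> no (count: 1)
  'dog' -> no (count: 1)
  'undo' -> no (count: 1)
  'unlike' -> no (count: 1)
  'cat' -> no (count: 1)
  'reheat' -> YES, starts with 're' (count: 2)
Total with prefix 're': 2

2
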